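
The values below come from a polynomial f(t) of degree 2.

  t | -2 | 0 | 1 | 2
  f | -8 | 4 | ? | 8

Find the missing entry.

The 3 known values determine f uniquely (degree ≤ 2).
Evaluate each Lagrange basis at t = 1:
L_0(1) = (1)·(-1)/[(-2)·(-4)] = -1/8
L_1(1) = (3)·(-1)/[(2)·(-2)] = 3/4
L_2(1) = (3)·(1)/[(4)·(2)] = 3/8
Sum: (-8)·(-1/8) + 4·(3/4) + 8·(3/8) = 7

7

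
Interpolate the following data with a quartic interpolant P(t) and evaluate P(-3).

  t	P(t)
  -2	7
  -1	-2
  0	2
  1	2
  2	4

69

Using Newton's divided-difference form:
P[-2,-1] = (-2 - 7) / (-1 - (-2)) = -9
P[-1,0] = (2 - (-2)) / (0 - (-1)) = 4
P[0,1] = (2 - 2) / (1 - 0) = 0
P[1,2] = (4 - 2) / (2 - 1) = 2
P[-2,-1,0] = (4 - (-9)) / (0 - (-2)) = 13/2
P[-1,0,1] = (0 - 4) / (1 - (-1)) = -2
P[0,1,2] = (2 - 0) / (2 - 0) = 1
P[-2,-1,0,1] = (-2 - 13/2) / (1 - (-2)) = -17/6
P[-1,0,1,2] = (1 - (-2)) / (2 - (-1)) = 1
P[-2,-1,0,1,2] = (1 - (-17/6)) / (2 - (-2)) = 23/24
P(-3) = 7 + (-9)·(-1) + (13/2)·(-1)·(-2) + (-17/6)·(-1)·(-2)·(-3) + (23/24)·(-1)·(-2)·(-3)·(-4) = 69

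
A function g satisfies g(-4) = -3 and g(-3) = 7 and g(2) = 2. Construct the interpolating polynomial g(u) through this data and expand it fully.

g(u) = -(11/6)u^2 - (17/6)u + 15

Newton's divided differences:
g[-4,-3] = (7 - (-3)) / (-3 - (-4)) = 10
g[-3,2] = (2 - 7) / (2 - (-3)) = -1
g[-4,-3,2] = (-1 - 10) / (2 - (-4)) = -11/6
g(u) = -3 + 10·(u + 4) + (-11/6)·(u + 4)(u + 3)
Expanding: g(u) = -(11/6)u^2 - (17/6)u + 15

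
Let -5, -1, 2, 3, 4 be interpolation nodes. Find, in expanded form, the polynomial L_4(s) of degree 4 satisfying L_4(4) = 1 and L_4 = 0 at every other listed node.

L_4(s) = (s + 5)(s + 1)(s - 2)(s - 3) / [(9)·(5)·(2)·(1)]
       = (s^4 + s^3 - 19s^2 + 11s + 30) / (90)

L_4(s) = (1/90)s^4 + (1/90)s^3 - (19/90)s^2 + (11/90)s + 1/3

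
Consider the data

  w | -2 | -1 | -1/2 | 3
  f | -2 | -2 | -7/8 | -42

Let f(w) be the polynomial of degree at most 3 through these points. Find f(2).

-14

L_0(2) = (3)·(5/2)·(-1)/[(-1)·(-3/2)·(-5)] = 1
L_1(2) = (4)·(5/2)·(-1)/[(1)·(-1/2)·(-4)] = -5
L_2(2) = (4)·(3)·(-1)/[(3/2)·(1/2)·(-7/2)] = 32/7
L_3(2) = (4)·(3)·(5/2)/[(5)·(4)·(7/2)] = 3/7
Sum: (-2)·(1) + (-2)·(-5) + (-7/8)·(32/7) + (-42)·(3/7) = -14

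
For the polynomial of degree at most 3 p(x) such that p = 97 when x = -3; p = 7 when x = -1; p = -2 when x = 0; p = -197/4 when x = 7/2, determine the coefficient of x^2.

4

Build the Lagrange basis polynomials:
L_0(x) = (x + 1)x(x - 7/2) / [-39] = -(1/39)x^3 + (5/78)x^2 + (7/78)x
L_1(x) = (x + 3)x(x - 7/2) / [9] = (1/9)x^3 - (1/18)x^2 - (7/6)x
L_2(x) = (x + 3)(x + 1)(x - 7/2) / [-21/2] = -(2/21)x^3 - (1/21)x^2 + (22/21)x + 1
L_3(x) = (x + 3)(x + 1)x / [819/8] = (8/819)x^3 + (32/819)x^2 + (8/273)x
p(x) = 97·L_0 + 7·L_1 + (-2)·L_2 + (-197/4)·L_3
Only the coefficient of x^2 is needed; take it from each L_i and combine:
97·(5/78) + 7·(-1/18) + (-2)·(-1/21) + (-197/4)·(32/819) = 4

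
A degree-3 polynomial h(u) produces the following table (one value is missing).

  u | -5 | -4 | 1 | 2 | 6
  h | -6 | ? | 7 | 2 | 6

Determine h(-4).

566/77

The 4 known values determine h uniquely (degree ≤ 3).
Evaluate each Lagrange basis at u = -4:
L_0(-4) = (-5)·(-6)·(-10)/[(-6)·(-7)·(-11)] = 50/77
L_1(-4) = (1)·(-6)·(-10)/[(6)·(-1)·(-5)] = 2
L_2(-4) = (1)·(-5)·(-10)/[(7)·(1)·(-4)] = -25/14
L_3(-4) = (1)·(-5)·(-6)/[(11)·(5)·(4)] = 3/22
Sum: (-6)·(50/77) + 7·(2) + 2·(-25/14) + 6·(3/22) = 566/77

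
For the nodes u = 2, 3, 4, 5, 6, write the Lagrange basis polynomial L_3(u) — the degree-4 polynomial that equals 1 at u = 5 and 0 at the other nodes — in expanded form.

L_3(u) = -(1/6)u^4 + (5/2)u^3 - (40/3)u^2 + 30u - 24

L_3(u) = (u - 2)(u - 3)(u - 4)(u - 6) / [(3)·(2)·(1)·(-1)]
       = (u^4 - 15u^3 + 80u^2 - 180u + 144) / (-6)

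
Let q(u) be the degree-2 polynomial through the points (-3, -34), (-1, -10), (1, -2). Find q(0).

Evaluate each Lagrange basis at u = 0:
L_0(0) = (1)·(-1)/[(-2)·(-4)] = -1/8
L_1(0) = (3)·(-1)/[(2)·(-2)] = 3/4
L_2(0) = (3)·(1)/[(4)·(2)] = 3/8
Sum: (-34)·(-1/8) + (-10)·(3/4) + (-2)·(3/8) = -4

-4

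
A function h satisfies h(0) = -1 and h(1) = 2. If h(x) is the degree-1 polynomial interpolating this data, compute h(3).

8

Evaluate each Lagrange basis at x = 3:
L_0(3) = (2)/[(-1)] = -2
L_1(3) = (3)/[(1)] = 3
Sum: (-1)·(-2) + 2·(3) = 8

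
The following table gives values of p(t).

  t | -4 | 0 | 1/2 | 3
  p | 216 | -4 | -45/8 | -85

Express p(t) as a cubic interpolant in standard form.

p(t) = -3t^3 + t^2 - 3t - 4

L_0(t) = t(t - 1/2)(t - 3) / [-126] = -(1/126)t^3 + (1/36)t^2 - (1/84)t
L_1(t) = (t + 4)(t - 1/2)(t - 3) / [6] = (1/6)t^3 + (1/12)t^2 - (25/12)t + 1
L_2(t) = (t + 4)t(t - 3) / [-45/8] = -(8/45)t^3 - (8/45)t^2 + (32/15)t
L_3(t) = (t + 4)t(t - 1/2) / [105/2] = (2/105)t^3 + (1/15)t^2 - (4/105)t
p(t) = 216·L_0 + (-4)·L_1 + (-45/8)·L_2 + (-85)·L_3
  216·L_0(t) = -(12/7)t^3 + 6t^2 - (18/7)t
  (-4)·L_1(t) = -(2/3)t^3 - (1/3)t^2 + (25/3)t - 4
  (-45/8)·L_2(t) = t^3 + t^2 - 12t
  (-85)·L_3(t) = -(34/21)t^3 - (17/3)t^2 + (68/21)t
Adding term by term: -3t^3 + t^2 - 3t - 4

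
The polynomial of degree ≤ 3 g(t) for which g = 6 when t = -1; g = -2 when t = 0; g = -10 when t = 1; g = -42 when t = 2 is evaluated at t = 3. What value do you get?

Evaluate each Lagrange basis at t = 3:
L_0(3) = (3)·(2)·(1)/[(-1)·(-2)·(-3)] = -1
L_1(3) = (4)·(2)·(1)/[(1)·(-1)·(-2)] = 4
L_2(3) = (4)·(3)·(1)/[(2)·(1)·(-1)] = -6
L_3(3) = (4)·(3)·(2)/[(3)·(2)·(1)] = 4
Sum: 6·(-1) + (-2)·(4) + (-10)·(-6) + (-42)·(4) = -122

-122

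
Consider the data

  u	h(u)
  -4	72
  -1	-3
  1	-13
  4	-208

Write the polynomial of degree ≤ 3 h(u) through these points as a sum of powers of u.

L_0(u) = (u + 1)(u - 1)(u - 4) / [-120] = -(1/120)u^3 + (1/30)u^2 + (1/120)u - 1/30
L_1(u) = (u + 4)(u - 1)(u - 4) / [30] = (1/30)u^3 - (1/30)u^2 - (8/15)u + 8/15
L_2(u) = (u + 4)(u + 1)(u - 4) / [-30] = -(1/30)u^3 - (1/30)u^2 + (8/15)u + 8/15
L_3(u) = (u + 4)(u + 1)(u - 1) / [120] = (1/120)u^3 + (1/30)u^2 - (1/120)u - 1/30
h(u) = 72·L_0 + (-3)·L_1 + (-13)·L_2 + (-208)·L_3
  72·L_0(u) = -(3/5)u^3 + (12/5)u^2 + (3/5)u - 12/5
  (-3)·L_1(u) = -(1/10)u^3 + (1/10)u^2 + (8/5)u - 8/5
  (-13)·L_2(u) = (13/30)u^3 + (13/30)u^2 - (104/15)u - 104/15
  (-208)·L_3(u) = -(26/15)u^3 - (104/15)u^2 + (26/15)u + 104/15
Adding term by term: -2u^3 - 4u^2 - 3u - 4

h(u) = -2u^3 - 4u^2 - 3u - 4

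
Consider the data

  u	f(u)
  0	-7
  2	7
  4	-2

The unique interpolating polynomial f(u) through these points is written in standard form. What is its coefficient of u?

Build the Lagrange basis polynomials:
L_0(u) = (u - 2)(u - 4) / [8] = (1/8)u^2 - (3/4)u + 1
L_1(u) = u(u - 4) / [-4] = -(1/4)u^2 + u
L_2(u) = u(u - 2) / [8] = (1/8)u^2 - (1/4)u
f(u) = (-7)·L_0 + 7·L_1 + (-2)·L_2
Only the coefficient of u is needed; take it from each L_i and combine:
(-7)·(-3/4) + 7·(1) + (-2)·(-1/4) = 51/4

51/4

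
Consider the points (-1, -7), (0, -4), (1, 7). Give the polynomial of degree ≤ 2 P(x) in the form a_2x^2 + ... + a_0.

Newton's divided differences:
P[-1,0] = (-4 - (-7)) / (0 - (-1)) = 3
P[0,1] = (7 - (-4)) / (1 - 0) = 11
P[-1,0,1] = (11 - 3) / (1 - (-1)) = 4
P(x) = -7 + 3·(x + 1) + 4·(x + 1)x
Expanding: P(x) = 4x^2 + 7x - 4

P(x) = 4x^2 + 7x - 4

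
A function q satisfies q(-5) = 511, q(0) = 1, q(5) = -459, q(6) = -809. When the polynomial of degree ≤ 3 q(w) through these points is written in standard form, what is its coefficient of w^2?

1

Build the Lagrange basis polynomials:
L_0(w) = w(w - 5)(w - 6) / [-550] = -(1/550)w^3 + (1/50)w^2 - (3/55)w
L_1(w) = (w + 5)(w - 5)(w - 6) / [150] = (1/150)w^3 - (1/25)w^2 - (1/6)w + 1
L_2(w) = (w + 5)w(w - 6) / [-50] = -(1/50)w^3 + (1/50)w^2 + (3/5)w
L_3(w) = (w + 5)w(w - 5) / [66] = (1/66)w^3 - (25/66)w
q(w) = 511·L_0 + 1·L_1 + (-459)·L_2 + (-809)·L_3
Only the coefficient of w^2 is needed; take it from each L_i and combine:
511·(1/50) + 1·(-1/25) + (-459)·(1/50) + (-809)·(0) = 1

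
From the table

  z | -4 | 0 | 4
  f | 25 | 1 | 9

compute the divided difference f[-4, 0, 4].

f[-4,0] = (1 - 25) / (0 - (-4)) = -6
f[0,4] = (9 - 1) / (4 - 0) = 2
f[-4,0,4] = (2 - (-6)) / (4 - (-4)) = 1

1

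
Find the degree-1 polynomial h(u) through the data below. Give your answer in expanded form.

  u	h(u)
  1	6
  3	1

h(u) = -(5/2)u + 17/2

Build the Lagrange basis polynomials:
L_0(u) = (u - 3) / [-2] = -(1/2)u + 3/2
L_1(u) = (u - 1) / [2] = (1/2)u - 1/2
h(u) = 6·L_0 + 1·L_1
  6·L_0(u) = -3u + 9
  1·L_1(u) = (1/2)u - 1/2
Adding term by term: -(5/2)u + 17/2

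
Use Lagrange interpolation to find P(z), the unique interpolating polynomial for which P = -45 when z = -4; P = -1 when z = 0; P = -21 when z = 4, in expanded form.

L_0(z) = z(z - 4) / [32] = (1/32)z^2 - (1/8)z
L_1(z) = (z + 4)(z - 4) / [-16] = -(1/16)z^2 + 1
L_2(z) = (z + 4)z / [32] = (1/32)z^2 + (1/8)z
P(z) = (-45)·L_0 + (-1)·L_1 + (-21)·L_2
  (-45)·L_0(z) = -(45/32)z^2 + (45/8)z
  (-1)·L_1(z) = (1/16)z^2 - 1
  (-21)·L_2(z) = -(21/32)z^2 - (21/8)z
Adding term by term: -2z^2 + 3z - 1

P(z) = -2z^2 + 3z - 1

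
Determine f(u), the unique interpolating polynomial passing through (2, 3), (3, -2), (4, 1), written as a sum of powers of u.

L_0(u) = (u - 3)(u - 4) / [2] = (1/2)u^2 - (7/2)u + 6
L_1(u) = (u - 2)(u - 4) / [-1] = -u^2 + 6u - 8
L_2(u) = (u - 2)(u - 3) / [2] = (1/2)u^2 - (5/2)u + 3
f(u) = 3·L_0 + (-2)·L_1 + 1·L_2
  3·L_0(u) = (3/2)u^2 - (21/2)u + 18
  (-2)·L_1(u) = 2u^2 - 12u + 16
  1·L_2(u) = (1/2)u^2 - (5/2)u + 3
Adding term by term: 4u^2 - 25u + 37

f(u) = 4u^2 - 25u + 37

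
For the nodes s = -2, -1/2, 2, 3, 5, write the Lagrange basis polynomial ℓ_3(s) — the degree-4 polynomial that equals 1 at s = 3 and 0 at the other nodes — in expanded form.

ℓ_3(s) = -(1/35)s^4 + (9/70)s^3 + (13/70)s^2 - (18/35)s - 2/7

ℓ_3(s) = (s + 2)(s + 1/2)(s - 2)(s - 5) / [(5)·(7/2)·(1)·(-2)]
       = (s^4 - (9/2)s^3 - (13/2)s^2 + 18s + 10) / (-35)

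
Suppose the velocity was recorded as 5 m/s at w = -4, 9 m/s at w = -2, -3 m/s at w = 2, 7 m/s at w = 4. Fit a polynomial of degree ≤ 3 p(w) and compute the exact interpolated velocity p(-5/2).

L_0(-5/2) = (-1/2)·(-9/2)·(-13/2)/[(-2)·(-6)·(-8)] = 39/256
L_1(-5/2) = (3/2)·(-9/2)·(-13/2)/[(2)·(-4)·(-6)] = 117/128
L_2(-5/2) = (3/2)·(-1/2)·(-13/2)/[(6)·(4)·(-2)] = -13/128
L_3(-5/2) = (3/2)·(-1/2)·(-9/2)/[(8)·(6)·(2)] = 9/256
Sum: 5·(39/256) + 9·(117/128) + (-3)·(-13/128) + 7·(9/256) = 1221/128

1221/128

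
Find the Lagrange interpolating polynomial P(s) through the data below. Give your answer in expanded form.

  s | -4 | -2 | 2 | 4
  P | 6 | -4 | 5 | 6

L_0(s) = (s + 2)(s - 2)(s - 4) / [-96] = -(1/96)s^3 + (1/24)s^2 + (1/24)s - 1/6
L_1(s) = (s + 4)(s - 2)(s - 4) / [48] = (1/48)s^3 - (1/24)s^2 - (1/3)s + 2/3
L_2(s) = (s + 4)(s + 2)(s - 4) / [-48] = -(1/48)s^3 - (1/24)s^2 + (1/3)s + 2/3
L_3(s) = (s + 4)(s + 2)(s - 2) / [96] = (1/96)s^3 + (1/24)s^2 - (1/24)s - 1/6
P(s) = 6·L_0 + (-4)·L_1 + 5·L_2 + 6·L_3
  6·L_0(s) = -(1/16)s^3 + (1/4)s^2 + (1/4)s - 1
  (-4)·L_1(s) = -(1/12)s^3 + (1/6)s^2 + (4/3)s - 8/3
  5·L_2(s) = -(5/48)s^3 - (5/24)s^2 + (5/3)s + 10/3
  6·L_3(s) = (1/16)s^3 + (1/4)s^2 - (1/4)s - 1
Adding term by term: -(3/16)s^3 + (11/24)s^2 + 3s - 4/3

P(s) = -(3/16)s^3 + (11/24)s^2 + 3s - 4/3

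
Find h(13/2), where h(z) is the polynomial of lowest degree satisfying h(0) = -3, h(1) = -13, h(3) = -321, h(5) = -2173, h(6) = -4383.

-95611/16

Using Newton's divided-difference form:
h[0,1] = (-13 - (-3)) / (1 - 0) = -10
h[1,3] = (-321 - (-13)) / (3 - 1) = -154
h[3,5] = (-2173 - (-321)) / (5 - 3) = -926
h[5,6] = (-4383 - (-2173)) / (6 - 5) = -2210
h[0,1,3] = (-154 - (-10)) / (3 - 0) = -48
h[1,3,5] = (-926 - (-154)) / (5 - 1) = -193
h[3,5,6] = (-2210 - (-926)) / (6 - 3) = -428
h[0,1,3,5] = (-193 - (-48)) / (5 - 0) = -29
h[1,3,5,6] = (-428 - (-193)) / (6 - 1) = -47
h[0,1,3,5,6] = (-47 - (-29)) / (6 - 0) = -3
h(13/2) = -3 + (-10)·(13/2) + (-48)·(13/2)·(11/2) + (-29)·(13/2)·(11/2)·(7/2) + (-3)·(13/2)·(11/2)·(7/2)·(3/2) = -95611/16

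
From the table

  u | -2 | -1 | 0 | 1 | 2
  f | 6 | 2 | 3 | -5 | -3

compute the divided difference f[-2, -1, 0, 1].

-7/3

f[-2,-1] = (2 - 6) / (-1 - (-2)) = -4
f[-1,0] = (3 - 2) / (0 - (-1)) = 1
f[0,1] = (-5 - 3) / (1 - 0) = -8
f[-2,-1,0] = (1 - (-4)) / (0 - (-2)) = 5/2
f[-1,0,1] = (-8 - 1) / (1 - (-1)) = -9/2
f[-2,-1,0,1] = (-9/2 - 5/2) / (1 - (-2)) = -7/3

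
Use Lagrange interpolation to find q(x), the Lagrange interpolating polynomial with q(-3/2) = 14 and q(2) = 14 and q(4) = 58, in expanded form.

L_0(x) = (x - 2)(x - 4) / [77/4] = (4/77)x^2 - (24/77)x + 32/77
L_1(x) = (x + 3/2)(x - 4) / [-7] = -(1/7)x^2 + (5/14)x + 6/7
L_2(x) = (x + 3/2)(x - 2) / [11] = (1/11)x^2 - (1/22)x - 3/11
q(x) = 14·L_0 + 14·L_1 + 58·L_2
  14·L_0(x) = (8/11)x^2 - (48/11)x + 64/11
  14·L_1(x) = -2x^2 + 5x + 12
  58·L_2(x) = (58/11)x^2 - (29/11)x - 174/11
Adding term by term: 4x^2 - 2x + 2

q(x) = 4x^2 - 2x + 2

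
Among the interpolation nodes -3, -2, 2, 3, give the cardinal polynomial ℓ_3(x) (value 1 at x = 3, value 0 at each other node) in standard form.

ℓ_3(x) = (1/30)x^3 + (1/10)x^2 - (2/15)x - 2/5

ℓ_3(x) = (x + 3)(x + 2)(x - 2) / [(6)·(5)·(1)]
       = (x^3 + 3x^2 - 4x - 12) / (30)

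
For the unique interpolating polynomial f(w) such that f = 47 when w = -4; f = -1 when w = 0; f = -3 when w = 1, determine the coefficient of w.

L_0(w) = w(w - 1) / [20] = (1/20)w^2 - (1/20)w
L_1(w) = (w + 4)(w - 1) / [-4] = -(1/4)w^2 - (3/4)w + 1
L_2(w) = (w + 4)w / [5] = (1/5)w^2 + (4/5)w
f(w) = 47·L_0 + (-1)·L_1 + (-3)·L_2
Only the coefficient of w is needed; take it from each L_i and combine:
47·(-1/20) + (-1)·(-3/4) + (-3)·(4/5) = -4

-4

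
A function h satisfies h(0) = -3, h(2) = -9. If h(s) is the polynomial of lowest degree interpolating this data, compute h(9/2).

-33/2

Evaluate each Lagrange basis at s = 9/2:
L_0(9/2) = (5/2)/[(-2)] = -5/4
L_1(9/2) = (9/2)/[(2)] = 9/4
Sum: (-3)·(-5/4) + (-9)·(9/4) = -33/2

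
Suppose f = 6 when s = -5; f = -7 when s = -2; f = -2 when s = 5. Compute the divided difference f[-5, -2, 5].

53/105

f[-5,-2] = (-7 - 6) / (-2 - (-5)) = -13/3
f[-2,5] = (-2 - (-7)) / (5 - (-2)) = 5/7
f[-5,-2,5] = (5/7 - (-13/3)) / (5 - (-5)) = 53/105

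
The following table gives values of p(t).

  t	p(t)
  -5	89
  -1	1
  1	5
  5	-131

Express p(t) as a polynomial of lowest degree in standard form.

Build the Lagrange basis polynomials:
L_0(t) = (t + 1)(t - 1)(t - 5) / [-240] = -(1/240)t^3 + (1/48)t^2 + (1/240)t - 1/48
L_1(t) = (t + 5)(t - 1)(t - 5) / [48] = (1/48)t^3 - (1/48)t^2 - (25/48)t + 25/48
L_2(t) = (t + 5)(t + 1)(t - 5) / [-48] = -(1/48)t^3 - (1/48)t^2 + (25/48)t + 25/48
L_3(t) = (t + 5)(t + 1)(t - 1) / [240] = (1/240)t^3 + (1/48)t^2 - (1/240)t - 1/48
p(t) = 89·L_0 + 1·L_1 + 5·L_2 + (-131)·L_3
  89·L_0(t) = -(89/240)t^3 + (89/48)t^2 + (89/240)t - 89/48
  1·L_1(t) = (1/48)t^3 - (1/48)t^2 - (25/48)t + 25/48
  5·L_2(t) = -(5/48)t^3 - (5/48)t^2 + (125/48)t + 125/48
  (-131)·L_3(t) = -(131/240)t^3 - (131/48)t^2 + (131/240)t + 131/48
Adding term by term: -t^3 - t^2 + 3t + 4

p(t) = -t^3 - t^2 + 3t + 4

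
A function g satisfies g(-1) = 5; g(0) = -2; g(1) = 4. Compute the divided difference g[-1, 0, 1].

13/2

g[-1,0] = (-2 - 5) / (0 - (-1)) = -7
g[0,1] = (4 - (-2)) / (1 - 0) = 6
g[-1,0,1] = (6 - (-7)) / (1 - (-1)) = 13/2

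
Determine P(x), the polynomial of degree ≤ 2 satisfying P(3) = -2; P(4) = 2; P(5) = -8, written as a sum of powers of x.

P(x) = -7x^2 + 53x - 98

Newton's divided differences:
P[3,4] = (2 - (-2)) / (4 - 3) = 4
P[4,5] = (-8 - 2) / (5 - 4) = -10
P[3,4,5] = (-10 - 4) / (5 - 3) = -7
P(x) = -2 + 4·(x - 3) + (-7)·(x - 3)(x - 4)
Expanding: P(x) = -7x^2 + 53x - 98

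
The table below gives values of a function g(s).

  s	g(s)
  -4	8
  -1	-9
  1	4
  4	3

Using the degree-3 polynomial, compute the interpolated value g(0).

-91/30

Evaluate each Lagrange basis at s = 0:
L_0(0) = (1)·(-1)·(-4)/[(-3)·(-5)·(-8)] = -1/30
L_1(0) = (4)·(-1)·(-4)/[(3)·(-2)·(-5)] = 8/15
L_2(0) = (4)·(1)·(-4)/[(5)·(2)·(-3)] = 8/15
L_3(0) = (4)·(1)·(-1)/[(8)·(5)·(3)] = -1/30
Sum: 8·(-1/30) + (-9)·(8/15) + 4·(8/15) + 3·(-1/30) = -91/30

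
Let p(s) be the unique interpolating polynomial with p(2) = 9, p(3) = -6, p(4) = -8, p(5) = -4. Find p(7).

Evaluate each Lagrange basis at s = 7:
L_0(7) = (4)·(3)·(2)/[(-1)·(-2)·(-3)] = -4
L_1(7) = (5)·(3)·(2)/[(1)·(-1)·(-2)] = 15
L_2(7) = (5)·(4)·(2)/[(2)·(1)·(-1)] = -20
L_3(7) = (5)·(4)·(3)/[(3)·(2)·(1)] = 10
Sum: 9·(-4) + (-6)·(15) + (-8)·(-20) + (-4)·(10) = -6

-6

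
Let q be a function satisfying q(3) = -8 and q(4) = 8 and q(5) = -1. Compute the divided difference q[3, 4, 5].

-25/2

q[3,4] = (8 - (-8)) / (4 - 3) = 16
q[4,5] = (-1 - 8) / (5 - 4) = -9
q[3,4,5] = (-9 - 16) / (5 - 3) = -25/2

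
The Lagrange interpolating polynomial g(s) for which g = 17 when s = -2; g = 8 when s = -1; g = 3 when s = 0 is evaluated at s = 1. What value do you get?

2

L_0(1) = (2)·(1)/[(-1)·(-2)] = 1
L_1(1) = (3)·(1)/[(1)·(-1)] = -3
L_2(1) = (3)·(2)/[(2)·(1)] = 3
Sum: 17·(1) + 8·(-3) + 3·(3) = 2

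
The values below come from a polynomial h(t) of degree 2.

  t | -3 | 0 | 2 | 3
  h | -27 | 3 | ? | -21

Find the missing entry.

The 3 known values determine h uniquely (degree ≤ 2).
L_0(2) = (2)·(-1)/[(-3)·(-6)] = -1/9
L_1(2) = (5)·(-1)/[(3)·(-3)] = 5/9
L_2(2) = (5)·(2)/[(6)·(3)] = 5/9
Sum: (-27)·(-1/9) + 3·(5/9) + (-21)·(5/9) = -7

-7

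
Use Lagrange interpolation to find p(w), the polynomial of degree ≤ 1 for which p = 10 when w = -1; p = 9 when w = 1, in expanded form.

Build the Lagrange basis polynomials:
L_0(w) = (w - 1) / [-2] = -(1/2)w + 1/2
L_1(w) = (w + 1) / [2] = (1/2)w + 1/2
p(w) = 10·L_0 + 9·L_1
  10·L_0(w) = -5w + 5
  9·L_1(w) = (9/2)w + 9/2
Adding term by term: -(1/2)w + 19/2

p(w) = -(1/2)w + 19/2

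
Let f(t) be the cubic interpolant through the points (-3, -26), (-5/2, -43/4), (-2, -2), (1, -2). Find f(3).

L_0(3) = (11/2)·(5)·(2)/[(-1/2)·(-1)·(-4)] = -55/2
L_1(3) = (6)·(5)·(2)/[(1/2)·(-1/2)·(-7/2)] = 480/7
L_2(3) = (6)·(11/2)·(2)/[(1)·(1/2)·(-3)] = -44
L_3(3) = (6)·(11/2)·(5)/[(4)·(7/2)·(3)] = 55/14
Sum: (-26)·(-55/2) + (-43/4)·(480/7) + (-2)·(-44) + (-2)·(55/14) = 58

58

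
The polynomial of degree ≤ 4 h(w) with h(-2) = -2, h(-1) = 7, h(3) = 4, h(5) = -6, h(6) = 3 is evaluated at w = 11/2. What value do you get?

Evaluate each Lagrange basis at w = 11/2:
L_0(11/2) = (13/2)·(5/2)·(1/2)·(-1/2)/[(-1)·(-5)·(-7)·(-8)] = -13/896
L_1(11/2) = (15/2)·(5/2)·(1/2)·(-1/2)/[(1)·(-4)·(-6)·(-7)] = 25/896
L_2(11/2) = (15/2)·(13/2)·(1/2)·(-1/2)/[(5)·(4)·(-2)·(-3)] = -13/128
L_3(11/2) = (15/2)·(13/2)·(5/2)·(-1/2)/[(7)·(6)·(2)·(-1)] = 325/448
L_4(11/2) = (15/2)·(13/2)·(5/2)·(1/2)/[(8)·(7)·(3)·(1)] = 325/896
Sum: (-2)·(-13/896) + 7·(25/896) + 4·(-13/128) + (-6)·(325/448) + 3·(325/896) = -193/56

-193/56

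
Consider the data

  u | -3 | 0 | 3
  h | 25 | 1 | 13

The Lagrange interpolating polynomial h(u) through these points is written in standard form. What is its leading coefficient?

The leading coefficient equals the top divided difference h[-3,0,3].
h[-3,0] = (1 - 25) / (0 - (-3)) = -8
h[0,3] = (13 - 1) / (3 - 0) = 4
h[-3,0,3] = (4 - (-8)) / (3 - (-3)) = 2

2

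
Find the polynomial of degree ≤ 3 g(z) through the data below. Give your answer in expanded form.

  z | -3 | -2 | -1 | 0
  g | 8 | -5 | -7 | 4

g(z) = (1/3)z^3 + (15/2)z^2 + (109/6)z + 4

Build the Lagrange basis polynomials:
L_0(z) = (z + 2)(z + 1)z / [-6] = -(1/6)z^3 - (1/2)z^2 - (1/3)z
L_1(z) = (z + 3)(z + 1)z / [2] = (1/2)z^3 + 2z^2 + (3/2)z
L_2(z) = (z + 3)(z + 2)z / [-2] = -(1/2)z^3 - (5/2)z^2 - 3z
L_3(z) = (z + 3)(z + 2)(z + 1) / [6] = (1/6)z^3 + z^2 + (11/6)z + 1
g(z) = 8·L_0 + (-5)·L_1 + (-7)·L_2 + 4·L_3
  8·L_0(z) = -(4/3)z^3 - 4z^2 - (8/3)z
  (-5)·L_1(z) = -(5/2)z^3 - 10z^2 - (15/2)z
  (-7)·L_2(z) = (7/2)z^3 + (35/2)z^2 + 21z
  4·L_3(z) = (2/3)z^3 + 4z^2 + (22/3)z + 4
Adding term by term: (1/3)z^3 + (15/2)z^2 + (109/6)z + 4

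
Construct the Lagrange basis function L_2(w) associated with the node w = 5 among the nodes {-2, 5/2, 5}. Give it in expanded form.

L_2(w) = (2/35)w^2 - (1/35)w - 2/7

L_2(w) = (w + 2)(w - 5/2) / [(7)·(5/2)]
       = (w^2 - (1/2)w - 5) / (35/2)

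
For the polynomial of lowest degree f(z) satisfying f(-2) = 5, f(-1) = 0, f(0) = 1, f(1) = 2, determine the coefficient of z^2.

Build the Lagrange basis polynomials:
L_0(z) = (z + 1)z(z - 1) / [-6] = -(1/6)z^3 + (1/6)z
L_1(z) = (z + 2)z(z - 1) / [2] = (1/2)z^3 + (1/2)z^2 - z
L_2(z) = (z + 2)(z + 1)(z - 1) / [-2] = -(1/2)z^3 - z^2 + (1/2)z + 1
L_3(z) = (z + 2)(z + 1)z / [6] = (1/6)z^3 + (1/2)z^2 + (1/3)z
f(z) = 5·L_0 + 0·L_1 + 1·L_2 + 2·L_3
Only the coefficient of z^2 is needed; take it from each L_i and combine:
5·(0) + 0·(1/2) + 1·(-1) + 2·(1/2) = 0

0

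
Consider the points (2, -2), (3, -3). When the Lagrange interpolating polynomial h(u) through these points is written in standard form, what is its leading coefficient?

Build the Lagrange basis polynomials:
L_0(u) = (u - 3) / [-1] = -u + 3
L_1(u) = (u - 2) / [1] = u - 2
h(u) = (-2)·L_0 + (-3)·L_1
Only the coefficient of u is needed; take it from each L_i and combine:
(-2)·(-1) + (-3)·(1) = -1

-1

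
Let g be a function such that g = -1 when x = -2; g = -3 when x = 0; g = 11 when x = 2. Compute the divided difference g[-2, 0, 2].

2

g[-2,0] = (-3 - (-1)) / (0 - (-2)) = -1
g[0,2] = (11 - (-3)) / (2 - 0) = 7
g[-2,0,2] = (7 - (-1)) / (2 - (-2)) = 2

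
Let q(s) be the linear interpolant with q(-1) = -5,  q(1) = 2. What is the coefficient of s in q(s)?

7/2

L_0(s) = (s - 1) / [-2] = -(1/2)s + 1/2
L_1(s) = (s + 1) / [2] = (1/2)s + 1/2
q(s) = (-5)·L_0 + 2·L_1
Only the coefficient of s is needed; take it from each L_i and combine:
(-5)·(-1/2) + 2·(1/2) = 7/2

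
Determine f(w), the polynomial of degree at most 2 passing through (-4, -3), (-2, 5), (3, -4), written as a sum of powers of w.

L_0(w) = (w + 2)(w - 3) / [14] = (1/14)w^2 - (1/14)w - 3/7
L_1(w) = (w + 4)(w - 3) / [-10] = -(1/10)w^2 - (1/10)w + 6/5
L_2(w) = (w + 4)(w + 2) / [35] = (1/35)w^2 + (6/35)w + 8/35
f(w) = (-3)·L_0 + 5·L_1 + (-4)·L_2
  (-3)·L_0(w) = -(3/14)w^2 + (3/14)w + 9/7
  5·L_1(w) = -(1/2)w^2 - (1/2)w + 6
  (-4)·L_2(w) = -(4/35)w^2 - (24/35)w - 32/35
Adding term by term: -(29/35)w^2 - (34/35)w + 223/35

f(w) = -(29/35)w^2 - (34/35)w + 223/35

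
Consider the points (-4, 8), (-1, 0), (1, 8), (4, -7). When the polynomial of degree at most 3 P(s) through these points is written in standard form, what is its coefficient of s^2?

-7/30

Build the Lagrange basis polynomials:
L_0(s) = (s + 1)(s - 1)(s - 4) / [-120] = -(1/120)s^3 + (1/30)s^2 + (1/120)s - 1/30
L_1(s) = (s + 4)(s - 1)(s - 4) / [30] = (1/30)s^3 - (1/30)s^2 - (8/15)s + 8/15
L_2(s) = (s + 4)(s + 1)(s - 4) / [-30] = -(1/30)s^3 - (1/30)s^2 + (8/15)s + 8/15
L_3(s) = (s + 4)(s + 1)(s - 1) / [120] = (1/120)s^3 + (1/30)s^2 - (1/120)s - 1/30
P(s) = 8·L_0 + 0·L_1 + 8·L_2 + (-7)·L_3
Only the coefficient of s^2 is needed; take it from each L_i and combine:
8·(1/30) + 0·(-1/30) + 8·(-1/30) + (-7)·(1/30) = -7/30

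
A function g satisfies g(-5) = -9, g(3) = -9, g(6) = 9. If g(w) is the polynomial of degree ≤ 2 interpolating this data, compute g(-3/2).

Evaluate each Lagrange basis at w = -3/2:
L_0(-3/2) = (-9/2)·(-15/2)/[(-8)·(-11)] = 135/352
L_1(-3/2) = (7/2)·(-15/2)/[(8)·(-3)] = 35/32
L_2(-3/2) = (7/2)·(-9/2)/[(11)·(3)] = -21/44
Sum: (-9)·(135/352) + (-9)·(35/32) + 9·(-21/44) = -387/22

-387/22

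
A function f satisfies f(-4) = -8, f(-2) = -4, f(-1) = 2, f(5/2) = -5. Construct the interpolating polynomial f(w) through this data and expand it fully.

Build the Lagrange basis polynomials:
L_0(w) = (w + 2)(w + 1)(w - 5/2) / [-39] = -(1/39)w^3 - (1/78)w^2 + (11/78)w + 5/39
L_1(w) = (w + 4)(w + 1)(w - 5/2) / [9] = (1/9)w^3 + (5/18)w^2 - (17/18)w - 10/9
L_2(w) = (w + 4)(w + 2)(w - 5/2) / [-21/2] = -(2/21)w^3 - (1/3)w^2 + (2/3)w + 40/21
L_3(w) = (w + 4)(w + 2)(w + 1) / [819/8] = (8/819)w^3 + (8/117)w^2 + (16/117)w + 64/819
f(w) = (-8)·L_0 + (-4)·L_1 + 2·L_2 + (-5)·L_3
  (-8)·L_0(w) = (8/39)w^3 + (4/39)w^2 - (44/39)w - 40/39
  (-4)·L_1(w) = -(4/9)w^3 - (10/9)w^2 + (34/9)w + 40/9
  2·L_2(w) = -(4/21)w^3 - (2/3)w^2 + (4/3)w + 80/21
  (-5)·L_3(w) = -(40/819)w^3 - (40/117)w^2 - (80/117)w - 320/819
Adding term by term: -(56/117)w^3 - (236/117)w^2 + (386/117)w + 800/117

f(w) = -(56/117)w^3 - (236/117)w^2 + (386/117)w + 800/117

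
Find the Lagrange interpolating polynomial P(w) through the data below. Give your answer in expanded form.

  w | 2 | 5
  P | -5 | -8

L_0(w) = (w - 5) / [-3] = -(1/3)w + 5/3
L_1(w) = (w - 2) / [3] = (1/3)w - 2/3
P(w) = (-5)·L_0 + (-8)·L_1
  (-5)·L_0(w) = (5/3)w - 25/3
  (-8)·L_1(w) = -(8/3)w + 16/3
Adding term by term: -w - 3

P(w) = -w - 3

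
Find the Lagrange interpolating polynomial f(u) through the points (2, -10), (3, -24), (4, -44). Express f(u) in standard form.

f(u) = -3u^2 + u

Build the Lagrange basis polynomials:
L_0(u) = (u - 3)(u - 4) / [2] = (1/2)u^2 - (7/2)u + 6
L_1(u) = (u - 2)(u - 4) / [-1] = -u^2 + 6u - 8
L_2(u) = (u - 2)(u - 3) / [2] = (1/2)u^2 - (5/2)u + 3
f(u) = (-10)·L_0 + (-24)·L_1 + (-44)·L_2
  (-10)·L_0(u) = -5u^2 + 35u - 60
  (-24)·L_1(u) = 24u^2 - 144u + 192
  (-44)·L_2(u) = -22u^2 + 110u - 132
Adding term by term: -3u^2 + u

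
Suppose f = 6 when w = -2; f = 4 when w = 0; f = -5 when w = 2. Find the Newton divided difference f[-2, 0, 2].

f[-2,0] = (4 - 6) / (0 - (-2)) = -1
f[0,2] = (-5 - 4) / (2 - 0) = -9/2
f[-2,0,2] = (-9/2 - (-1)) / (2 - (-2)) = -7/8

-7/8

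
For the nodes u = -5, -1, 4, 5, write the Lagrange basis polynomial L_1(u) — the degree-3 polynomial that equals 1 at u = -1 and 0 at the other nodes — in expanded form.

L_1(u) = (1/120)u^3 - (1/30)u^2 - (5/24)u + 5/6

L_1(u) = (u + 5)(u - 4)(u - 5) / [(4)·(-5)·(-6)]
       = (u^3 - 4u^2 - 25u + 100) / (120)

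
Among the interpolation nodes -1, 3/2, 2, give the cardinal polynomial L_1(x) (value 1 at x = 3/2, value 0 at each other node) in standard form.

L_1(x) = -(4/5)x^2 + (4/5)x + 8/5

L_1(x) = (x + 1)(x - 2) / [(5/2)·(-1/2)]
       = (x^2 - x - 2) / (-5/4)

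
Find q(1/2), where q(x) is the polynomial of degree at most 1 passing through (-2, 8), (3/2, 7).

51/7

L_0(1/2) = (-1)/[(-7/2)] = 2/7
L_1(1/2) = (5/2)/[(7/2)] = 5/7
Sum: 8·(2/7) + 7·(5/7) = 51/7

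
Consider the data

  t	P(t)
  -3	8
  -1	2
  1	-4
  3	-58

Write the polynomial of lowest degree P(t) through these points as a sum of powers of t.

P(t) = -t^3 - 3t^2 - 2t + 2

Build the Lagrange basis polynomials:
L_0(t) = (t + 1)(t - 1)(t - 3) / [-48] = -(1/48)t^3 + (1/16)t^2 + (1/48)t - 1/16
L_1(t) = (t + 3)(t - 1)(t - 3) / [16] = (1/16)t^3 - (1/16)t^2 - (9/16)t + 9/16
L_2(t) = (t + 3)(t + 1)(t - 3) / [-16] = -(1/16)t^3 - (1/16)t^2 + (9/16)t + 9/16
L_3(t) = (t + 3)(t + 1)(t - 1) / [48] = (1/48)t^3 + (1/16)t^2 - (1/48)t - 1/16
P(t) = 8·L_0 + 2·L_1 + (-4)·L_2 + (-58)·L_3
  8·L_0(t) = -(1/6)t^3 + (1/2)t^2 + (1/6)t - 1/2
  2·L_1(t) = (1/8)t^3 - (1/8)t^2 - (9/8)t + 9/8
  (-4)·L_2(t) = (1/4)t^3 + (1/4)t^2 - (9/4)t - 9/4
  (-58)·L_3(t) = -(29/24)t^3 - (29/8)t^2 + (29/24)t + 29/8
Adding term by term: -t^3 - 3t^2 - 2t + 2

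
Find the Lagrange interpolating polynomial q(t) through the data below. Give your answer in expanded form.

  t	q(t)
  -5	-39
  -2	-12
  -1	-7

Build the Lagrange basis polynomials:
L_0(t) = (t + 2)(t + 1) / [12] = (1/12)t^2 + (1/4)t + 1/6
L_1(t) = (t + 5)(t + 1) / [-3] = -(1/3)t^2 - 2t - 5/3
L_2(t) = (t + 5)(t + 2) / [4] = (1/4)t^2 + (7/4)t + 5/2
q(t) = (-39)·L_0 + (-12)·L_1 + (-7)·L_2
  (-39)·L_0(t) = -(13/4)t^2 - (39/4)t - 13/2
  (-12)·L_1(t) = 4t^2 + 24t + 20
  (-7)·L_2(t) = -(7/4)t^2 - (49/4)t - 35/2
Adding term by term: -t^2 + 2t - 4

q(t) = -t^2 + 2t - 4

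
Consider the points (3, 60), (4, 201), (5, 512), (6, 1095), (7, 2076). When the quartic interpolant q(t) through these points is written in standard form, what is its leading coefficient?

Build the Lagrange basis polynomials:
L_0(t) = (t - 4)(t - 5)(t - 6)(t - 7) / [24] = (1/24)t^4 - (11/12)t^3 + (179/24)t^2 - (319/12)t + 35
L_1(t) = (t - 3)(t - 5)(t - 6)(t - 7) / [-6] = -(1/6)t^4 + (7/2)t^3 - (161/6)t^2 + (177/2)t - 105
L_2(t) = (t - 3)(t - 4)(t - 6)(t - 7) / [4] = (1/4)t^4 - 5t^3 + (145/4)t^2 - (225/2)t + 126
L_3(t) = (t - 3)(t - 4)(t - 5)(t - 7) / [-6] = -(1/6)t^4 + (19/6)t^3 - (131/6)t^2 + (389/6)t - 70
L_4(t) = (t - 3)(t - 4)(t - 5)(t - 6) / [24] = (1/24)t^4 - (3/4)t^3 + (119/24)t^2 - (57/4)t + 15
q(t) = 60·L_0 + 201·L_1 + 512·L_2 + 1095·L_3 + 2076·L_4
Only the coefficient of t^4 is needed; take it from each L_i and combine:
60·(1/24) + 201·(-1/6) + 512·(1/4) + 1095·(-1/6) + 2076·(1/24) = 1

1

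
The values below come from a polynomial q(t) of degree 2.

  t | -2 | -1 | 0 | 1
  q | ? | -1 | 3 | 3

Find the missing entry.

The 3 known values determine q uniquely (degree ≤ 2).
Evaluate each Lagrange basis at t = -2:
L_0(-2) = (-2)·(-3)/[(-1)·(-2)] = 3
L_1(-2) = (-1)·(-3)/[(1)·(-1)] = -3
L_2(-2) = (-1)·(-2)/[(2)·(1)] = 1
Sum: (-1)·(3) + 3·(-3) + 3·(1) = -9

-9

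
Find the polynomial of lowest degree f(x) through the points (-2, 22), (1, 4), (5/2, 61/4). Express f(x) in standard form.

L_0(x) = (x - 1)(x - 5/2) / [27/2] = (2/27)x^2 - (7/27)x + 5/27
L_1(x) = (x + 2)(x - 5/2) / [-9/2] = -(2/9)x^2 + (1/9)x + 10/9
L_2(x) = (x + 2)(x - 1) / [27/4] = (4/27)x^2 + (4/27)x - 8/27
f(x) = 22·L_0 + 4·L_1 + (61/4)·L_2
  22·L_0(x) = (44/27)x^2 - (154/27)x + 110/27
  4·L_1(x) = -(8/9)x^2 + (4/9)x + 40/9
  (61/4)·L_2(x) = (61/27)x^2 + (61/27)x - 122/27
Adding term by term: 3x^2 - 3x + 4

f(x) = 3x^2 - 3x + 4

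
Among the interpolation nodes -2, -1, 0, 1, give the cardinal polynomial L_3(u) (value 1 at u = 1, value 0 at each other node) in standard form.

L_3(u) = (1/6)u^3 + (1/2)u^2 + (1/3)u

L_3(u) = (u + 2)(u + 1)u / [(3)·(2)·(1)]
       = (u^3 + 3u^2 + 2u) / (6)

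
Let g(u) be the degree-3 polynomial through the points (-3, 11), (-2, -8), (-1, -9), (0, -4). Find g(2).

L_0(2) = (4)·(3)·(2)/[(-1)·(-2)·(-3)] = -4
L_1(2) = (5)·(3)·(2)/[(1)·(-1)·(-2)] = 15
L_2(2) = (5)·(4)·(2)/[(2)·(1)·(-1)] = -20
L_3(2) = (5)·(4)·(3)/[(3)·(2)·(1)] = 10
Sum: 11·(-4) + (-8)·(15) + (-9)·(-20) + (-4)·(10) = -24

-24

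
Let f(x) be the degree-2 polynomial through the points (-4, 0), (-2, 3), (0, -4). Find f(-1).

Evaluate each Lagrange basis at x = -1:
L_0(-1) = (1)·(-1)/[(-2)·(-4)] = -1/8
L_1(-1) = (3)·(-1)/[(2)·(-2)] = 3/4
L_2(-1) = (3)·(1)/[(4)·(2)] = 3/8
Sum: 0 + 3·(3/4) + (-4)·(3/8) = 3/4

3/4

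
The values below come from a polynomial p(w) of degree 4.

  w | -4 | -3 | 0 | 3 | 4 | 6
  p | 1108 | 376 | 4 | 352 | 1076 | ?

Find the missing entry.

5308

The 5 known values determine p uniquely (degree ≤ 4).
Evaluate each Lagrange basis at w = 6:
L_0(6) = (9)·(6)·(3)·(2)/[(-1)·(-4)·(-7)·(-8)] = 81/56
L_1(6) = (10)·(6)·(3)·(2)/[(1)·(-3)·(-6)·(-7)] = -20/7
L_2(6) = (10)·(9)·(3)·(2)/[(4)·(3)·(-3)·(-4)] = 15/4
L_3(6) = (10)·(9)·(6)·(2)/[(7)·(6)·(3)·(-1)] = -60/7
L_4(6) = (10)·(9)·(6)·(3)/[(8)·(7)·(4)·(1)] = 405/56
Sum: 1108·(81/56) + 376·(-20/7) + 4·(15/4) + 352·(-60/7) + 1076·(405/56) = 5308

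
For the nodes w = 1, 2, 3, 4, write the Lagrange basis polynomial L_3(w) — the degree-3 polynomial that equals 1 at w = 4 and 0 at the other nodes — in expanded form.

L_3(w) = (1/6)w^3 - w^2 + (11/6)w - 1

L_3(w) = (w - 1)(w - 2)(w - 3) / [(3)·(2)·(1)]
       = (w^3 - 6w^2 + 11w - 6) / (6)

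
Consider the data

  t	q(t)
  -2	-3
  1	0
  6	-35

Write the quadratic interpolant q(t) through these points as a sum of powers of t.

Newton's divided differences:
q[-2,1] = (0 - (-3)) / (1 - (-2)) = 1
q[1,6] = (-35 - 0) / (6 - 1) = -7
q[-2,1,6] = (-7 - 1) / (6 - (-2)) = -1
q(t) = -3 + 1·(t + 2) + (-1)·(t + 2)(t - 1)
Expanding: q(t) = -t^2 + 1

q(t) = -t^2 + 1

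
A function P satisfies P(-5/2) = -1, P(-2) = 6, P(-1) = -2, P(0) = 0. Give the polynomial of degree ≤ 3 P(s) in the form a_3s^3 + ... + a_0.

Build the Lagrange basis polynomials:
L_0(s) = (s + 2)(s + 1)s / [-15/8] = -(8/15)s^3 - (8/5)s^2 - (16/15)s
L_1(s) = (s + 5/2)(s + 1)s / [1] = s^3 + (7/2)s^2 + (5/2)s
L_2(s) = (s + 5/2)(s + 2)s / [-3/2] = -(2/3)s^3 - 3s^2 - (10/3)s
L_3(s) = (s + 5/2)(s + 2)(s + 1) / [5] = (1/5)s^3 + (11/10)s^2 + (19/10)s + 1
P(s) = (-1)·L_0 + 6·L_1 + (-2)·L_2 + 0·L_3
  (-1)·L_0(s) = (8/15)s^3 + (8/5)s^2 + (16/15)s
  6·L_1(s) = 6s^3 + 21s^2 + 15s
  (-2)·L_2(s) = (4/3)s^3 + 6s^2 + (20/3)s
  0·L_3(s) = 0
Adding term by term: (118/15)s^3 + (143/5)s^2 + (341/15)s

P(s) = (118/15)s^3 + (143/5)s^2 + (341/15)s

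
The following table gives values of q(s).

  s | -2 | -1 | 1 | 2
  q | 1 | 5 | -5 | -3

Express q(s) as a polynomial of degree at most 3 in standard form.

L_0(s) = (s + 1)(s - 1)(s - 2) / [-12] = -(1/12)s^3 + (1/6)s^2 + (1/12)s - 1/6
L_1(s) = (s + 2)(s - 1)(s - 2) / [6] = (1/6)s^3 - (1/6)s^2 - (2/3)s + 2/3
L_2(s) = (s + 2)(s + 1)(s - 2) / [-6] = -(1/6)s^3 - (1/6)s^2 + (2/3)s + 2/3
L_3(s) = (s + 2)(s + 1)(s - 1) / [12] = (1/12)s^3 + (1/6)s^2 - (1/12)s - 1/6
q(s) = 1·L_0 + 5·L_1 + (-5)·L_2 + (-3)·L_3
  1·L_0(s) = -(1/12)s^3 + (1/6)s^2 + (1/12)s - 1/6
  5·L_1(s) = (5/6)s^3 - (5/6)s^2 - (10/3)s + 10/3
  (-5)·L_2(s) = (5/6)s^3 + (5/6)s^2 - (10/3)s - 10/3
  (-3)·L_3(s) = -(1/4)s^3 - (1/2)s^2 + (1/4)s + 1/2
Adding term by term: (4/3)s^3 - (1/3)s^2 - (19/3)s + 1/3

q(s) = (4/3)s^3 - (1/3)s^2 - (19/3)s + 1/3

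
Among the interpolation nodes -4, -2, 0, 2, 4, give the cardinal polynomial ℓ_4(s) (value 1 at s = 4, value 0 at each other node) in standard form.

ℓ_4(s) = (s + 4)(s + 2)s(s - 2) / [(8)·(6)·(4)·(2)]
       = (s^4 + 4s^3 - 4s^2 - 16s) / (384)

ℓ_4(s) = (1/384)s^4 + (1/96)s^3 - (1/96)s^2 - (1/24)s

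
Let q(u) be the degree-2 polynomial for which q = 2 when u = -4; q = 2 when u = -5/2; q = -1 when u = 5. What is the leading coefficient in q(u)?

-2/45

The leading coefficient equals the top divided difference q[-4,-5/2,5].
q[-4,-5/2] = (2 - 2) / (-5/2 - (-4)) = 0
q[-5/2,5] = (-1 - 2) / (5 - (-5/2)) = -2/5
q[-4,-5/2,5] = (-2/5 - 0) / (5 - (-4)) = -2/45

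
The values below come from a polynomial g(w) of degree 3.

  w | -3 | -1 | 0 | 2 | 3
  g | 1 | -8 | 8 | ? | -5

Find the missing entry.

257/12

The 4 known values determine g uniquely (degree ≤ 3).
Evaluate each Lagrange basis at w = 2:
L_0(2) = (3)·(2)·(-1)/[(-2)·(-3)·(-6)] = 1/6
L_1(2) = (5)·(2)·(-1)/[(2)·(-1)·(-4)] = -5/4
L_2(2) = (5)·(3)·(-1)/[(3)·(1)·(-3)] = 5/3
L_3(2) = (5)·(3)·(2)/[(6)·(4)·(3)] = 5/12
Sum: 1·(1/6) + (-8)·(-5/4) + 8·(5/3) + (-5)·(5/12) = 257/12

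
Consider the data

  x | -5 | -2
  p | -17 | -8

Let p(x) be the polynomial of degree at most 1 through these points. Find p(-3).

Evaluate each Lagrange basis at x = -3:
L_0(-3) = (-1)/[(-3)] = 1/3
L_1(-3) = (2)/[(3)] = 2/3
Sum: (-17)·(1/3) + (-8)·(2/3) = -11

-11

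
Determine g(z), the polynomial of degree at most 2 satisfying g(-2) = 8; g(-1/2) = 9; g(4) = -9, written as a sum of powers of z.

g(z) = -(7/9)z^2 - (23/18)z + 77/9

L_0(z) = (z + 1/2)(z - 4) / [9] = (1/9)z^2 - (7/18)z - 2/9
L_1(z) = (z + 2)(z - 4) / [-27/4] = -(4/27)z^2 + (8/27)z + 32/27
L_2(z) = (z + 2)(z + 1/2) / [27] = (1/27)z^2 + (5/54)z + 1/27
g(z) = 8·L_0 + 9·L_1 + (-9)·L_2
  8·L_0(z) = (8/9)z^2 - (28/9)z - 16/9
  9·L_1(z) = -(4/3)z^2 + (8/3)z + 32/3
  (-9)·L_2(z) = -(1/3)z^2 - (5/6)z - 1/3
Adding term by term: -(7/9)z^2 - (23/18)z + 77/9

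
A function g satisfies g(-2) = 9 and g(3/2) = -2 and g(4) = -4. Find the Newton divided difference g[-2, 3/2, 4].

41/105

g[-2,3/2] = (-2 - 9) / (3/2 - (-2)) = -22/7
g[3/2,4] = (-4 - (-2)) / (4 - 3/2) = -4/5
g[-2,3/2,4] = (-4/5 - (-22/7)) / (4 - (-2)) = 41/105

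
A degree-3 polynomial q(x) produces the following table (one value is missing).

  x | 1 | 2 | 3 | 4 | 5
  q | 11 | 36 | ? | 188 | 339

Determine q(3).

The 4 known values determine q uniquely (degree ≤ 3).
Evaluate each Lagrange basis at x = 3:
L_0(3) = (1)·(-1)·(-2)/[(-1)·(-3)·(-4)] = -1/6
L_1(3) = (2)·(-1)·(-2)/[(1)·(-2)·(-3)] = 2/3
L_2(3) = (2)·(1)·(-2)/[(3)·(2)·(-1)] = 2/3
L_3(3) = (2)·(1)·(-1)/[(4)·(3)·(1)] = -1/6
Sum: 11·(-1/6) + 36·(2/3) + 188·(2/3) + 339·(-1/6) = 91

91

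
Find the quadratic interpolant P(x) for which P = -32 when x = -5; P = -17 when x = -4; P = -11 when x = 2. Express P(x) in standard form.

Newton's divided differences:
P[-5,-4] = (-17 - (-32)) / (-4 - (-5)) = 15
P[-4,2] = (-11 - (-17)) / (2 - (-4)) = 1
P[-5,-4,2] = (1 - 15) / (2 - (-5)) = -2
P(x) = -32 + 15·(x + 5) + (-2)·(x + 5)(x + 4)
Expanding: P(x) = -2x^2 - 3x + 3

P(x) = -2x^2 - 3x + 3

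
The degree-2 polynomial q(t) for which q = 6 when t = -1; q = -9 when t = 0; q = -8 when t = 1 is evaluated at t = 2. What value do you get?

Using Newton's divided-difference form:
q[-1,0] = (-9 - 6) / (0 - (-1)) = -15
q[0,1] = (-8 - (-9)) / (1 - 0) = 1
q[-1,0,1] = (1 - (-15)) / (1 - (-1)) = 8
q(2) = 6 + (-15)·(3) + 8·(3)·(2) = 9

9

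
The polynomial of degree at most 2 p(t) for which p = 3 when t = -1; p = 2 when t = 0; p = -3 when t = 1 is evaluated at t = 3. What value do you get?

Evaluate each Lagrange basis at t = 3:
L_0(3) = (3)·(2)/[(-1)·(-2)] = 3
L_1(3) = (4)·(2)/[(1)·(-1)] = -8
L_2(3) = (4)·(3)/[(2)·(1)] = 6
Sum: 3·(3) + 2·(-8) + (-3)·(6) = -25

-25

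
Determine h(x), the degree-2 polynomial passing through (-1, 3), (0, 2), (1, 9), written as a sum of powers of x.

Build the Lagrange basis polynomials:
L_0(x) = x(x - 1) / [2] = (1/2)x^2 - (1/2)x
L_1(x) = (x + 1)(x - 1) / [-1] = -x^2 + 1
L_2(x) = (x + 1)x / [2] = (1/2)x^2 + (1/2)x
h(x) = 3·L_0 + 2·L_1 + 9·L_2
  3·L_0(x) = (3/2)x^2 - (3/2)x
  2·L_1(x) = -2x^2 + 2
  9·L_2(x) = (9/2)x^2 + (9/2)x
Adding term by term: 4x^2 + 3x + 2

h(x) = 4x^2 + 3x + 2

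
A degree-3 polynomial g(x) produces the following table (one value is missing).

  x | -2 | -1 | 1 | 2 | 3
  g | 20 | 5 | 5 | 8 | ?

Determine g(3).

The 4 known values determine g uniquely (degree ≤ 3).
Evaluate each Lagrange basis at x = 3:
L_0(3) = (4)·(2)·(1)/[(-1)·(-3)·(-4)] = -2/3
L_1(3) = (5)·(2)·(1)/[(1)·(-2)·(-3)] = 5/3
L_2(3) = (5)·(4)·(1)/[(3)·(2)·(-1)] = -10/3
L_3(3) = (5)·(4)·(2)/[(4)·(3)·(1)] = 10/3
Sum: 20·(-2/3) + 5·(5/3) + 5·(-10/3) + 8·(10/3) = 5

5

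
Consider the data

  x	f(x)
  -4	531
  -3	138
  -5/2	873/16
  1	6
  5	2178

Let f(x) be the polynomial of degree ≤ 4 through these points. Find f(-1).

L_0(-1) = (2)·(3/2)·(-2)·(-6)/[(-1)·(-3/2)·(-5)·(-9)] = 8/15
L_1(-1) = (3)·(3/2)·(-2)·(-6)/[(1)·(-1/2)·(-4)·(-8)] = -27/8
L_2(-1) = (3)·(2)·(-2)·(-6)/[(3/2)·(1/2)·(-7/2)·(-15/2)] = 128/35
L_3(-1) = (3)·(2)·(3/2)·(-6)/[(5)·(4)·(7/2)·(-4)] = 27/140
L_4(-1) = (3)·(2)·(3/2)·(-2)/[(9)·(8)·(15/2)·(4)] = -1/120
Sum: 531·(8/15) + 138·(-27/8) + 873/16·(128/35) + 6·(27/140) + 2178·(-1/120) = 0

0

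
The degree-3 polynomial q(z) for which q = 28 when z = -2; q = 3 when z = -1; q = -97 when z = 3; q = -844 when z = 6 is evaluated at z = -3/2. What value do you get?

11

Using Newton's divided-difference form:
q[-2,-1] = (3 - 28) / (-1 - (-2)) = -25
q[-1,3] = (-97 - 3) / (3 - (-1)) = -25
q[3,6] = (-844 - (-97)) / (6 - 3) = -249
q[-2,-1,3] = (-25 - (-25)) / (3 - (-2)) = 0
q[-1,3,6] = (-249 - (-25)) / (6 - (-1)) = -32
q[-2,-1,3,6] = (-32 - 0) / (6 - (-2)) = -4
q(-3/2) = 28 + (-25)·(1/2) + 0·(1/2)·(-1/2) + (-4)·(1/2)·(-1/2)·(-9/2) = 11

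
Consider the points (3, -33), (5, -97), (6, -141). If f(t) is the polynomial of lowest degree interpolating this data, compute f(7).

Using Newton's divided-difference form:
f[3,5] = (-97 - (-33)) / (5 - 3) = -32
f[5,6] = (-141 - (-97)) / (6 - 5) = -44
f[3,5,6] = (-44 - (-32)) / (6 - 3) = -4
f(7) = -33 + (-32)·(4) + (-4)·(4)·(2) = -193

-193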